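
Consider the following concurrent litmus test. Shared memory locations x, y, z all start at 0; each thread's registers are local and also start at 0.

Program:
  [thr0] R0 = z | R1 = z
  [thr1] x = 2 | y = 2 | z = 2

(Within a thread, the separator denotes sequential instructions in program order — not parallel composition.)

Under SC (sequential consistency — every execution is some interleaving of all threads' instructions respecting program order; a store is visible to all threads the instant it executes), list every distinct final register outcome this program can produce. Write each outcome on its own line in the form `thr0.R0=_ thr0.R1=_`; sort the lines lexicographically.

thr0.R0=0 thr0.R1=0
thr0.R0=0 thr0.R1=2
thr0.R0=2 thr0.R1=2

outcome vector order: (thr0.R0,thr0.R1)
|SC outcomes| = 3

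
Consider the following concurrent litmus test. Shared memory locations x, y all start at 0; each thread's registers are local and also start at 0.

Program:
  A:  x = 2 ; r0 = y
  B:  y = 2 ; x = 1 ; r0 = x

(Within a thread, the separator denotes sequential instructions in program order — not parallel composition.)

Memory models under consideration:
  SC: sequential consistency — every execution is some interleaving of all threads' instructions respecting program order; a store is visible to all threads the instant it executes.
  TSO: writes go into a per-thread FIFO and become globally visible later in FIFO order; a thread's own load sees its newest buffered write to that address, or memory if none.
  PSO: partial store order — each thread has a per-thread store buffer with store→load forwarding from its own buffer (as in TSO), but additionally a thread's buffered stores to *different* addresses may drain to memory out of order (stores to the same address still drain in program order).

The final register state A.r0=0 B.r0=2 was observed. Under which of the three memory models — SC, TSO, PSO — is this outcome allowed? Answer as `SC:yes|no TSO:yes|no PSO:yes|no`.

outcome vector order: (A.r0,B.r0)
SC: 3 outcomes — {0/1, 2/1, 2/2}
TSO: 4 outcomes — {0/1, 0/2, 2/1, 2/2}
PSO: 4 outcomes — {0/1, 0/2, 2/1, 2/2}
target 0/2 ∈ {TSO,PSO}

SC:no TSO:yes PSO:yes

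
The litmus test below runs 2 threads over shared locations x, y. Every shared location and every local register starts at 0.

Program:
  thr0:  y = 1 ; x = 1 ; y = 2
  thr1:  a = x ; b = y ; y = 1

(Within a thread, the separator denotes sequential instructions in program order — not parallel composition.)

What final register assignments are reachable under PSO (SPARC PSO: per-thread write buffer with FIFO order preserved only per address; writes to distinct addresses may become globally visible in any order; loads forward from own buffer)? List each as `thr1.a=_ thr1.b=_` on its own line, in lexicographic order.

outcome vector order: (thr1.a,thr1.b)
|PSO outcomes| = 6

thr1.a=0 thr1.b=0
thr1.a=0 thr1.b=1
thr1.a=0 thr1.b=2
thr1.a=1 thr1.b=0
thr1.a=1 thr1.b=1
thr1.a=1 thr1.b=2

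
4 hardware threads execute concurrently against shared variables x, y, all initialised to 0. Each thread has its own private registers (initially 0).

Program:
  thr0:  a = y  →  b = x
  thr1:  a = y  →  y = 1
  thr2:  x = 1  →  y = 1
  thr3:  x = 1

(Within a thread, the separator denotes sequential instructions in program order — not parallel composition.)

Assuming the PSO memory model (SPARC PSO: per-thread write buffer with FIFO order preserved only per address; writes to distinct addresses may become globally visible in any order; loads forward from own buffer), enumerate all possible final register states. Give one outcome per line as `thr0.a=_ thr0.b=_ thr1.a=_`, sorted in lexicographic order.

outcome vector order: (thr0.a,thr0.b,thr1.a)
|PSO outcomes| = 8

thr0.a=0 thr0.b=0 thr1.a=0
thr0.a=0 thr0.b=0 thr1.a=1
thr0.a=0 thr0.b=1 thr1.a=0
thr0.a=0 thr0.b=1 thr1.a=1
thr0.a=1 thr0.b=0 thr1.a=0
thr0.a=1 thr0.b=0 thr1.a=1
thr0.a=1 thr0.b=1 thr1.a=0
thr0.a=1 thr0.b=1 thr1.a=1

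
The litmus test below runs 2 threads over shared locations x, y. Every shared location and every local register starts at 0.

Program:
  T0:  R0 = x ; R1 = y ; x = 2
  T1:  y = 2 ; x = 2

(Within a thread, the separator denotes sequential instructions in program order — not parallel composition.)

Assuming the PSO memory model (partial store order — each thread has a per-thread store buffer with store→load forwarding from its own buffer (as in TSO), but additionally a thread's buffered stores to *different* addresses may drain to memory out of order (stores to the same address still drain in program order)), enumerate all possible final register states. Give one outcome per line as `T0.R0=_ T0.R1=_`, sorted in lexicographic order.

T0.R0=0 T0.R1=0
T0.R0=0 T0.R1=2
T0.R0=2 T0.R1=0
T0.R0=2 T0.R1=2

outcome vector order: (T0.R0,T0.R1)
|PSO outcomes| = 4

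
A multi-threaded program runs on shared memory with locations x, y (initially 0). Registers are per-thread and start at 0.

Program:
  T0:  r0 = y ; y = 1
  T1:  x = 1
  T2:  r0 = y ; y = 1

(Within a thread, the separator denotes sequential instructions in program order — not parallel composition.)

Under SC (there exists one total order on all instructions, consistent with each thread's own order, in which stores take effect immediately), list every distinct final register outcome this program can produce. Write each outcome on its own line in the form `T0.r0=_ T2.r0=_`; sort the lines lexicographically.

outcome vector order: (T0.r0,T2.r0)
|SC outcomes| = 3

T0.r0=0 T2.r0=0
T0.r0=0 T2.r0=1
T0.r0=1 T2.r0=0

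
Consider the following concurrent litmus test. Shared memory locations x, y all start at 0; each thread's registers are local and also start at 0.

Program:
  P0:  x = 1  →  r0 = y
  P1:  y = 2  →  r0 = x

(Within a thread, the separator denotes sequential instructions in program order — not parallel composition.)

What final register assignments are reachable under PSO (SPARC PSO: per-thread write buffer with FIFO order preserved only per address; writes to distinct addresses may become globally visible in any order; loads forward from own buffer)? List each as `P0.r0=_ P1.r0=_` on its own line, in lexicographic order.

P0.r0=0 P1.r0=0
P0.r0=0 P1.r0=1
P0.r0=2 P1.r0=0
P0.r0=2 P1.r0=1

outcome vector order: (P0.r0,P1.r0)
|PSO outcomes| = 4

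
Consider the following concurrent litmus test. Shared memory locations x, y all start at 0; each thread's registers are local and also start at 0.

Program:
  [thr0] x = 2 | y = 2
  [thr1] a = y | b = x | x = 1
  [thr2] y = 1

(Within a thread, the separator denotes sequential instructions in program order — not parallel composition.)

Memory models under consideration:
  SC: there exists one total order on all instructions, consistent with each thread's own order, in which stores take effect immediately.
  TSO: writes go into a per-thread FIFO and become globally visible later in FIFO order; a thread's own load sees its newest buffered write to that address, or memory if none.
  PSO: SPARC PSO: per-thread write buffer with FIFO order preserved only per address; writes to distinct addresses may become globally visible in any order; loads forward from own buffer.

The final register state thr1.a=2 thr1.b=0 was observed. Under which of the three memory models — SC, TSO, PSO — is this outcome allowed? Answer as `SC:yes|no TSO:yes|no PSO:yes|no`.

outcome vector order: (thr1.a,thr1.b)
SC (5): <0 0>; <0 2>; <1 0>; <1 2>; <2 2>
TSO (5): <0 0>; <0 2>; <1 0>; <1 2>; <2 2>
PSO (6): <0 0>; <0 2>; <1 0>; <1 2>; <2 0>; <2 2>
target <2 0> ∈ {PSO}

SC:no TSO:no PSO:yes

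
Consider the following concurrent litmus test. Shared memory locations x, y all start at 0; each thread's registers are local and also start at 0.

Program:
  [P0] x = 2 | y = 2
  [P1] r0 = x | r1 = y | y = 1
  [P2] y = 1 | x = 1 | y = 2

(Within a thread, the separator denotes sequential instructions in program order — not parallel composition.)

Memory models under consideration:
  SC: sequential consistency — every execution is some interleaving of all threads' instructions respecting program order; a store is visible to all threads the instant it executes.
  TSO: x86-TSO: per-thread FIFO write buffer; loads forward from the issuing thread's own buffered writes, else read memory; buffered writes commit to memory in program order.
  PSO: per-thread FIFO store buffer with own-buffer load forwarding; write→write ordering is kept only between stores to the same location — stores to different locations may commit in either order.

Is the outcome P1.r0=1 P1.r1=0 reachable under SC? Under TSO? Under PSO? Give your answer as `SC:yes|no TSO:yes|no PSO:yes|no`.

SC:no TSO:no PSO:yes

outcome vector order: (P1.r0,P1.r1)
SC (8): 00 01 02 11 12 20 21 22
TSO (8): 00 01 02 11 12 20 21 22
PSO (9): 00 01 02 10 11 12 20 21 22
target 10 ∈ {PSO}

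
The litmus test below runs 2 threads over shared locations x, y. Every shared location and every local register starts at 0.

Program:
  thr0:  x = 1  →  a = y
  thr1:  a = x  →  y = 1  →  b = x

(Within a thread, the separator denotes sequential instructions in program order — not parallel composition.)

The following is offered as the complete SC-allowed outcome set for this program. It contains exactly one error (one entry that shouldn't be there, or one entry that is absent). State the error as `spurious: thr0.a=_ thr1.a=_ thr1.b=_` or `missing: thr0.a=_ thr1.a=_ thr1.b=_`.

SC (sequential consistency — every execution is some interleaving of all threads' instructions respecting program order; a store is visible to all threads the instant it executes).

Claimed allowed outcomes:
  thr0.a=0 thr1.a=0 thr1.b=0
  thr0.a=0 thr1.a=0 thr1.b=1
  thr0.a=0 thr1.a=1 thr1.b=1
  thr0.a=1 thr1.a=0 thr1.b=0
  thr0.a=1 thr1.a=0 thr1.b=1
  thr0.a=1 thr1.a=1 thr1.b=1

spurious: thr0.a=0 thr1.a=0 thr1.b=0

outcome vector order: (thr0.a,thr1.a,thr1.b)
SC: 5 outcomes — {0/0/1; 0/1/1; 1/0/0; 1/0/1; 1/1/1}
claimed∖SC = {0/0/0}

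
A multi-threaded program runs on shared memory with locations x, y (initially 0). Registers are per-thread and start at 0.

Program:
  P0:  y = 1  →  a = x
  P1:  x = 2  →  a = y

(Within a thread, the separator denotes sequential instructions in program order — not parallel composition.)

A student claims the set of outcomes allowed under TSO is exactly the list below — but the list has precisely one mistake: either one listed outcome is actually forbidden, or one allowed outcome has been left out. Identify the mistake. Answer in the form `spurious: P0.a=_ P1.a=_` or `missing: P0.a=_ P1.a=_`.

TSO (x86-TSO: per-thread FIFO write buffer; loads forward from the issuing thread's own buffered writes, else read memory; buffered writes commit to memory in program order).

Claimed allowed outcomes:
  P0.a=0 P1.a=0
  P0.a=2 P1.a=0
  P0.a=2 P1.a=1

outcome vector order: (P0.a,P1.a)
TSO: 4 outcomes — {(0,0); (0,1); (2,0); (2,1)}
TSO∖claimed = {(0,1)}

missing: P0.a=0 P1.a=1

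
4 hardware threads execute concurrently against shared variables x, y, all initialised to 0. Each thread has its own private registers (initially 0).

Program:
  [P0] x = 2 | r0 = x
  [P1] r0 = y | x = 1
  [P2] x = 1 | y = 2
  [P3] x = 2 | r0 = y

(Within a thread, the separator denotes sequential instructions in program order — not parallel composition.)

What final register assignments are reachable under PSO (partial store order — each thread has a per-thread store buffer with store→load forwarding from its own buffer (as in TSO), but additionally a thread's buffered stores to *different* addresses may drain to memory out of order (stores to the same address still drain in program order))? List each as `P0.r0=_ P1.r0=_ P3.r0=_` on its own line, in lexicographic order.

P0.r0=1 P1.r0=0 P3.r0=0
P0.r0=1 P1.r0=0 P3.r0=2
P0.r0=1 P1.r0=2 P3.r0=0
P0.r0=1 P1.r0=2 P3.r0=2
P0.r0=2 P1.r0=0 P3.r0=0
P0.r0=2 P1.r0=0 P3.r0=2
P0.r0=2 P1.r0=2 P3.r0=0
P0.r0=2 P1.r0=2 P3.r0=2

outcome vector order: (P0.r0,P1.r0,P3.r0)
|PSO outcomes| = 8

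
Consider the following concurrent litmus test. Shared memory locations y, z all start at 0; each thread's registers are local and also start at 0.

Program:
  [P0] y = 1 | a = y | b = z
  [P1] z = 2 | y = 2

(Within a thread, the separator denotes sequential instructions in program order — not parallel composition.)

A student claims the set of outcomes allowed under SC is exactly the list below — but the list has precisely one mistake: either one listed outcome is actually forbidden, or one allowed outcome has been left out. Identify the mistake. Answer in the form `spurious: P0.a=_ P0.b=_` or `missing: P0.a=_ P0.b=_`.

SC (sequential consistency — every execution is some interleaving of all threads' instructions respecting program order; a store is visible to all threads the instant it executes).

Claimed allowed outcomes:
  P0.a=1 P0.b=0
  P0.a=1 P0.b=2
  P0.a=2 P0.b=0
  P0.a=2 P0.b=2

outcome vector order: (P0.a,P0.b)
SC (3): 10, 12, 22
claimed∖SC = {20}

spurious: P0.a=2 P0.b=0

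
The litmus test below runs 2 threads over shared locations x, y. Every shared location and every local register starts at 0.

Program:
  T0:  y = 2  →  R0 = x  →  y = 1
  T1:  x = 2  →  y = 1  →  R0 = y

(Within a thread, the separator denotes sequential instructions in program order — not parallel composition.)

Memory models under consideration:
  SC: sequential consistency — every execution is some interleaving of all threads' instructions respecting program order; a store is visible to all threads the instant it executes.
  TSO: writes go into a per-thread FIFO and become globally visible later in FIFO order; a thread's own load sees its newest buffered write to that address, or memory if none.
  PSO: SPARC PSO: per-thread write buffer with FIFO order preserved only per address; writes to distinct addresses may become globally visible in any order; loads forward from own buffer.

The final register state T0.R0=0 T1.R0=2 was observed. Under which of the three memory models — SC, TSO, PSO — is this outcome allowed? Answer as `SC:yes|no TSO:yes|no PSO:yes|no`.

outcome vector order: (T0.R0,T1.R0)
[SC] allowed = {(0,1), (2,1), (2,2)}
[TSO] allowed = {(0,1), (0,2), (2,1), (2,2)}
[PSO] allowed = {(0,1), (0,2), (2,1), (2,2)}
target (0,2) ∈ {TSO,PSO}

SC:no TSO:yes PSO:yes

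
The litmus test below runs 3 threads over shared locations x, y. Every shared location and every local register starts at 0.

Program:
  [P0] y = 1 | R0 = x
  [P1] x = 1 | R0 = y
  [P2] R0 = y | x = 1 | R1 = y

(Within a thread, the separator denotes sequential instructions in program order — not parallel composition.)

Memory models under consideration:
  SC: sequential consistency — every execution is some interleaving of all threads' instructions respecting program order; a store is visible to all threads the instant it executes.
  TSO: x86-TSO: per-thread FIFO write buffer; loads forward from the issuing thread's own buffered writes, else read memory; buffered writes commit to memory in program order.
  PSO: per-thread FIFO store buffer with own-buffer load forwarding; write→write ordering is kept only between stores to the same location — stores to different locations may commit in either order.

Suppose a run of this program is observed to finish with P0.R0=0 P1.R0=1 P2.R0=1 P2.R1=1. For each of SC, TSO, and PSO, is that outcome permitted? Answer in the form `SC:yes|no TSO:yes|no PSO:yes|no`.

SC:yes TSO:yes PSO:yes

outcome vector order: (P0.R0,P1.R0,P2.R0,P2.R1)
[SC] allowed = {<0 1 0 1>, <0 1 1 1>, <1 0 0 0>, <1 0 0 1>, <1 0 1 1>, <1 1 0 0>, <1 1 0 1>, <1 1 1 1>}
[TSO] allowed = {<0 0 0 0>, <0 0 0 1>, <0 0 1 1>, <0 1 0 0>, <0 1 0 1>, <0 1 1 1>, <1 0 0 0>, <1 0 0 1>, <1 0 1 1>, <1 1 0 0>, <1 1 0 1>, <1 1 1 1>}
[PSO] allowed = {<0 0 0 0>, <0 0 0 1>, <0 0 1 1>, <0 1 0 0>, <0 1 0 1>, <0 1 1 1>, <1 0 0 0>, <1 0 0 1>, <1 0 1 1>, <1 1 0 0>, <1 1 0 1>, <1 1 1 1>}
target <0 1 1 1> ∈ {SC,TSO,PSO}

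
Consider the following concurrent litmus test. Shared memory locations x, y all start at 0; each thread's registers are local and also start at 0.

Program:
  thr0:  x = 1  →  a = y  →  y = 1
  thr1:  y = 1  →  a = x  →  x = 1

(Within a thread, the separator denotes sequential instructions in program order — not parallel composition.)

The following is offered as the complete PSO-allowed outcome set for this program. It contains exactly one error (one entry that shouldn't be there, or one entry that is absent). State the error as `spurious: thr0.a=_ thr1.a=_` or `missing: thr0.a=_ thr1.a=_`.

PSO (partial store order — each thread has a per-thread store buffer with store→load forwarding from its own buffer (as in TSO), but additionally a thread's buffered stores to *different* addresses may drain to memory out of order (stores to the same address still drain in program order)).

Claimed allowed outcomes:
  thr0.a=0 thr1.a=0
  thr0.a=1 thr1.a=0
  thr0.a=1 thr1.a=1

outcome vector order: (thr0.a,thr1.a)
PSO: 4 outcomes — {0/0, 0/1, 1/0, 1/1}
PSO∖claimed = {0/1}

missing: thr0.a=0 thr1.a=1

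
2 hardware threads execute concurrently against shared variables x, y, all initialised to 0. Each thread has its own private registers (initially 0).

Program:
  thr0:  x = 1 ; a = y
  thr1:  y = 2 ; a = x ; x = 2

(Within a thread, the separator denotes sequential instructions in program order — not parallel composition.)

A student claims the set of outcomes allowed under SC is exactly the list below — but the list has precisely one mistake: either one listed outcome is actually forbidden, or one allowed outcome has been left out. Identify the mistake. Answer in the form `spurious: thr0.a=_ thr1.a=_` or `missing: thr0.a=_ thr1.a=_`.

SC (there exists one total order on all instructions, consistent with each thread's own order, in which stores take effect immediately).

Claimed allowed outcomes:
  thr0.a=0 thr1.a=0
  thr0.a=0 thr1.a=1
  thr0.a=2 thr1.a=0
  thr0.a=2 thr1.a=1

outcome vector order: (thr0.a,thr1.a)
under SC → <0 1> <2 0> <2 1>
claimed∖SC = {<0 0>}

spurious: thr0.a=0 thr1.a=0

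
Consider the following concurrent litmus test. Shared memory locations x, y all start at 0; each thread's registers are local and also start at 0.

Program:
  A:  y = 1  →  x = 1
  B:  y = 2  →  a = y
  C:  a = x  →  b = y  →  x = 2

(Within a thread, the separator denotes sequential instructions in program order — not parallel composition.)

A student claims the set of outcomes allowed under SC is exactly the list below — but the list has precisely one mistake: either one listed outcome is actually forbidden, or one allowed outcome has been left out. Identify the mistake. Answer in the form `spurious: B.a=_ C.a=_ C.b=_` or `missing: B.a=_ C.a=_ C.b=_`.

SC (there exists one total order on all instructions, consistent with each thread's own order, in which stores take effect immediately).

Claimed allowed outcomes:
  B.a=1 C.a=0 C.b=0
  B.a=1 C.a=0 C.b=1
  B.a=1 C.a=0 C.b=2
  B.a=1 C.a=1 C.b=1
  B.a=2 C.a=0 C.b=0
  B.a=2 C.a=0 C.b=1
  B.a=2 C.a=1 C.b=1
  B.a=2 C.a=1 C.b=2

outcome vector order: (B.a,C.a,C.b)
SC: 9 outcomes — {<1 0 0> <1 0 1> <1 0 2> <1 1 1> <2 0 0> <2 0 1> <2 0 2> <2 1 1> <2 1 2>}
SC∖claimed = {<2 0 2>}

missing: B.a=2 C.a=0 C.b=2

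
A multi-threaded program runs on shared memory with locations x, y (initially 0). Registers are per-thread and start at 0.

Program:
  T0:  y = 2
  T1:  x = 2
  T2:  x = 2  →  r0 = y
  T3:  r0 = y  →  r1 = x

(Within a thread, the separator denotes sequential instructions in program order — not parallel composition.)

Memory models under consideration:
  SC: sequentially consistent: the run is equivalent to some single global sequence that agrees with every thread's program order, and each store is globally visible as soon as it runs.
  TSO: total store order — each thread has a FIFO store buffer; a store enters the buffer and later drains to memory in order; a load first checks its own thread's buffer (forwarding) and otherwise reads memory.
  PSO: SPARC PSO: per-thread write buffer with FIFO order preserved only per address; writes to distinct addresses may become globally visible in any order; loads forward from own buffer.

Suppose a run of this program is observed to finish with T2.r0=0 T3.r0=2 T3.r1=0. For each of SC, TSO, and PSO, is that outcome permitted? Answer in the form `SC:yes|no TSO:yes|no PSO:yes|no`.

outcome vector order: (T2.r0,T3.r0,T3.r1)
SC (7): 000, 002, 022, 200, 202, 220, 222
TSO (8): 000, 002, 020, 022, 200, 202, 220, 222
PSO (8): 000, 002, 020, 022, 200, 202, 220, 222
target 020 ∈ {TSO,PSO}

SC:no TSO:yes PSO:yes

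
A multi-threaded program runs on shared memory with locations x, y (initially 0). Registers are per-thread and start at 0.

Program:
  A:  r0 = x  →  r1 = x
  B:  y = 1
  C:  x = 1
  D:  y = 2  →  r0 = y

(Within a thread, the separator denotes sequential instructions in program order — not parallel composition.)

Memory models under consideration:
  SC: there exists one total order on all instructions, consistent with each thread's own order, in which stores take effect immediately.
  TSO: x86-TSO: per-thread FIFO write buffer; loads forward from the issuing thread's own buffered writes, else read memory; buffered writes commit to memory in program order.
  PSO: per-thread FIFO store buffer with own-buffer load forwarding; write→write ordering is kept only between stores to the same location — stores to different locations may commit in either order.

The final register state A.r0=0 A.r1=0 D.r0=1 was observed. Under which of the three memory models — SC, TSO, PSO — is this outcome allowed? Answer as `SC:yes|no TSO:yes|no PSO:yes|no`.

SC:yes TSO:yes PSO:yes

outcome vector order: (A.r0,A.r1,D.r0)
SC: 6 outcomes — {<0 0 1>; <0 0 2>; <0 1 1>; <0 1 2>; <1 1 1>; <1 1 2>}
TSO: 6 outcomes — {<0 0 1>; <0 0 2>; <0 1 1>; <0 1 2>; <1 1 1>; <1 1 2>}
PSO: 6 outcomes — {<0 0 1>; <0 0 2>; <0 1 1>; <0 1 2>; <1 1 1>; <1 1 2>}
target <0 0 1> ∈ {SC,TSO,PSO}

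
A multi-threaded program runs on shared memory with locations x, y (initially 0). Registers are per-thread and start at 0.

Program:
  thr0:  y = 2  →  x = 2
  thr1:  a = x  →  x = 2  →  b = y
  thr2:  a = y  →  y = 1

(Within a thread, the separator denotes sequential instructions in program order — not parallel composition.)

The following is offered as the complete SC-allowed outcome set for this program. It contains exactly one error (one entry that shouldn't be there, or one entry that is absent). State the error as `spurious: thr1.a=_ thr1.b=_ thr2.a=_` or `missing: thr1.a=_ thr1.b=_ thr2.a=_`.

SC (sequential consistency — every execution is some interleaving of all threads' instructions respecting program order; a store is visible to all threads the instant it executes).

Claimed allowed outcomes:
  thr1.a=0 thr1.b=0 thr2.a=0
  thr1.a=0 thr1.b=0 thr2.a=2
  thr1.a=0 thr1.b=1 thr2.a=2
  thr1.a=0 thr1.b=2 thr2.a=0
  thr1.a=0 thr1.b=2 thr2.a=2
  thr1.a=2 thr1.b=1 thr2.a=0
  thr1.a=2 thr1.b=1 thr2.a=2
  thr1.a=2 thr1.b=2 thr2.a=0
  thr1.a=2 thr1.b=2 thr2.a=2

outcome vector order: (thr1.a,thr1.b,thr2.a)
[SC] allowed = {000 002 010 012 020 022 210 212 220 222}
SC∖claimed = {010}

missing: thr1.a=0 thr1.b=1 thr2.a=0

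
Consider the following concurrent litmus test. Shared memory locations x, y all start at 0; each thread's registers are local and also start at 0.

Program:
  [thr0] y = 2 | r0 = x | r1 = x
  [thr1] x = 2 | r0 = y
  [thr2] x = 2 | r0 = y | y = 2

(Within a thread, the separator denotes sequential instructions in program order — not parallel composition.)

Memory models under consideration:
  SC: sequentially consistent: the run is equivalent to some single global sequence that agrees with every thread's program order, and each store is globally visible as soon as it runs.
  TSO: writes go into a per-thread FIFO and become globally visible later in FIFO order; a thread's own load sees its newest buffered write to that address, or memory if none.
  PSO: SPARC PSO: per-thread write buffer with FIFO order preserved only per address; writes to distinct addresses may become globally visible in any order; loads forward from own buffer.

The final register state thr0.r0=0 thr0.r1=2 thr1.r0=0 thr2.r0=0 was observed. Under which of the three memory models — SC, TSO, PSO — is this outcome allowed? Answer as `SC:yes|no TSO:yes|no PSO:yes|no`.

SC:no TSO:yes PSO:yes

outcome vector order: (thr0.r0,thr0.r1,thr1.r0,thr2.r0)
[SC] allowed = {(0,0,2,2) (0,2,2,2) (2,2,0,0) (2,2,0,2) (2,2,2,0) (2,2,2,2)}
[TSO] allowed = {(0,0,0,0) (0,0,0,2) (0,0,2,0) (0,0,2,2) (0,2,0,0) (0,2,0,2) (0,2,2,0) (0,2,2,2) (2,2,0,0) (2,2,0,2) (2,2,2,0) (2,2,2,2)}
[PSO] allowed = {(0,0,0,0) (0,0,0,2) (0,0,2,0) (0,0,2,2) (0,2,0,0) (0,2,0,2) (0,2,2,0) (0,2,2,2) (2,2,0,0) (2,2,0,2) (2,2,2,0) (2,2,2,2)}
target (0,2,0,0) ∈ {TSO,PSO}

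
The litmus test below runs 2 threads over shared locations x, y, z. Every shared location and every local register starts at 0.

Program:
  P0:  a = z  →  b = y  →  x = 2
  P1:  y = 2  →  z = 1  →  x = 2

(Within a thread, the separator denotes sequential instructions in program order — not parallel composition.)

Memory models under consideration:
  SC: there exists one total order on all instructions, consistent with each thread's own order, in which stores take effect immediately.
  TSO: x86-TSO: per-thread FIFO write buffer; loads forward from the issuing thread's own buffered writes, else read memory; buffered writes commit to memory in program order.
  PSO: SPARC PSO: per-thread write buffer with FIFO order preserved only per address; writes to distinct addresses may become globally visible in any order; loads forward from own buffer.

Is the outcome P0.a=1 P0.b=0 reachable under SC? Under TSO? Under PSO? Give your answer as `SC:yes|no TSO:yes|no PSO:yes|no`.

SC:no TSO:no PSO:yes

outcome vector order: (P0.a,P0.b)
[SC] allowed = {(0,0) (0,2) (1,2)}
[TSO] allowed = {(0,0) (0,2) (1,2)}
[PSO] allowed = {(0,0) (0,2) (1,0) (1,2)}
target (1,0) ∈ {PSO}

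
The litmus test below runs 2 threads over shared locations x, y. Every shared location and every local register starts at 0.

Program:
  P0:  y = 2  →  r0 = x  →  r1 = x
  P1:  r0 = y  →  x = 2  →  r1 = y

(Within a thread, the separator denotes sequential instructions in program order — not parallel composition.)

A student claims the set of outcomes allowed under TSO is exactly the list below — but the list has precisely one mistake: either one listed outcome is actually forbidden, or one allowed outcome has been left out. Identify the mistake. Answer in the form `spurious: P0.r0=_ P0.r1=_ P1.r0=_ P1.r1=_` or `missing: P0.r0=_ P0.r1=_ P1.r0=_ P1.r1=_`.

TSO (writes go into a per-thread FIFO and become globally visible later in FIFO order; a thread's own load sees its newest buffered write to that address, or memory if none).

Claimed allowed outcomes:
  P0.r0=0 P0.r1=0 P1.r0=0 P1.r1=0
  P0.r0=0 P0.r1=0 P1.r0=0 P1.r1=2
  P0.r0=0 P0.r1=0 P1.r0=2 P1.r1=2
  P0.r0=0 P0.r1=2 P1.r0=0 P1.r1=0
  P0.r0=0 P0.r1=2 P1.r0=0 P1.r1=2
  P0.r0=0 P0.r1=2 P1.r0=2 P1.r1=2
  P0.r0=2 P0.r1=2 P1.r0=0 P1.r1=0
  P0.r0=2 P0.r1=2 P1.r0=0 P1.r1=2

missing: P0.r0=2 P0.r1=2 P1.r0=2 P1.r1=2

outcome vector order: (P0.r0,P0.r1,P1.r0,P1.r1)
[TSO] allowed = {0000 0002 0022 0200 0202 0222 2200 2202 2222}
TSO∖claimed = {2222}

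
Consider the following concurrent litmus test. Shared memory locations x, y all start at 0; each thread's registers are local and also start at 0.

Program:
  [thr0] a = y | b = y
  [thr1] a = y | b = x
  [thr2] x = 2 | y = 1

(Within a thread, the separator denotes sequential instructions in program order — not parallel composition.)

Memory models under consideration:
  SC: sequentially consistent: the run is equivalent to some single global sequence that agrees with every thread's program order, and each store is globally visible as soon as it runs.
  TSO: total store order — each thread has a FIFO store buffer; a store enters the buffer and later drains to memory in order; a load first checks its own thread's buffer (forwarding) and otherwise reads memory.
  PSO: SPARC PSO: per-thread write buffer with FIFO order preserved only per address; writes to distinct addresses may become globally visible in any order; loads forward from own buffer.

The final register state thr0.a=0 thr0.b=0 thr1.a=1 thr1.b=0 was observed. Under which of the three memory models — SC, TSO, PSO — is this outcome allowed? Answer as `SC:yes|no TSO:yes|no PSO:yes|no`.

outcome vector order: (thr0.a,thr0.b,thr1.a,thr1.b)
under SC → (0,0,0,0) (0,0,0,2) (0,0,1,2) (0,1,0,0) (0,1,0,2) (0,1,1,2) (1,1,0,0) (1,1,0,2) (1,1,1,2)
under TSO → (0,0,0,0) (0,0,0,2) (0,0,1,2) (0,1,0,0) (0,1,0,2) (0,1,1,2) (1,1,0,0) (1,1,0,2) (1,1,1,2)
under PSO → (0,0,0,0) (0,0,0,2) (0,0,1,0) (0,0,1,2) (0,1,0,0) (0,1,0,2) (0,1,1,0) (0,1,1,2) (1,1,0,0) (1,1,0,2) (1,1,1,0) (1,1,1,2)
target (0,0,1,0) ∈ {PSO}

SC:no TSO:no PSO:yes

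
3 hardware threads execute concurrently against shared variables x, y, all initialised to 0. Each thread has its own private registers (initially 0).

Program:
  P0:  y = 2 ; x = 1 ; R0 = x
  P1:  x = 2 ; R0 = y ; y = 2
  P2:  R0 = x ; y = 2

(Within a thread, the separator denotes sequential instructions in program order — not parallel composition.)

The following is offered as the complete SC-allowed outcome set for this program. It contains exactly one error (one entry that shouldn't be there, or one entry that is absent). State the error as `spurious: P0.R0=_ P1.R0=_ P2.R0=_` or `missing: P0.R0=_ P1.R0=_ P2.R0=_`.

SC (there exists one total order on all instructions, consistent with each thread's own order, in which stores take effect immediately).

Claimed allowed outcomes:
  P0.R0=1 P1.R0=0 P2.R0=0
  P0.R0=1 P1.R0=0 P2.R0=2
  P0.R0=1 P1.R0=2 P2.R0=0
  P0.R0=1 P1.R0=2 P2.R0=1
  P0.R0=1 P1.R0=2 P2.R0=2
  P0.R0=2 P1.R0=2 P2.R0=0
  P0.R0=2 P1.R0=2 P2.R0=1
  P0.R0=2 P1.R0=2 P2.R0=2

outcome vector order: (P0.R0,P1.R0,P2.R0)
[SC] allowed = {(1,0,0) (1,0,1) (1,0,2) (1,2,0) (1,2,1) (1,2,2) (2,2,0) (2,2,1) (2,2,2)}
SC∖claimed = {(1,0,1)}

missing: P0.R0=1 P1.R0=0 P2.R0=1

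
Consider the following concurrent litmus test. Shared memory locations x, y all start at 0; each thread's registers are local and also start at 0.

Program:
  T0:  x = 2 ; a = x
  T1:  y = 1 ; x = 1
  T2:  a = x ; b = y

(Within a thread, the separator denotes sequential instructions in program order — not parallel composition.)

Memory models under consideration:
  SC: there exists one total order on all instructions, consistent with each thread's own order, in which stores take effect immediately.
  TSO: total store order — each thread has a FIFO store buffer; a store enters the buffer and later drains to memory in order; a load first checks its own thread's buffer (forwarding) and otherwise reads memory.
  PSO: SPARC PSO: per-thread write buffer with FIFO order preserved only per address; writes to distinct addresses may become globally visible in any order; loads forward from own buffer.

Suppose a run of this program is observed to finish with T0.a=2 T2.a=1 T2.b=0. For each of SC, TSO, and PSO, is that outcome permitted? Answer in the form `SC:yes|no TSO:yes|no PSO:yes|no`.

SC:no TSO:no PSO:yes

outcome vector order: (T0.a,T2.a,T2.b)
under SC → 1/0/0 1/0/1 1/1/1 1/2/0 1/2/1 2/0/0 2/0/1 2/1/1 2/2/0 2/2/1
under TSO → 1/0/0 1/0/1 1/1/1 1/2/0 1/2/1 2/0/0 2/0/1 2/1/1 2/2/0 2/2/1
under PSO → 1/0/0 1/0/1 1/1/0 1/1/1 1/2/0 1/2/1 2/0/0 2/0/1 2/1/0 2/1/1 2/2/0 2/2/1
target 2/1/0 ∈ {PSO}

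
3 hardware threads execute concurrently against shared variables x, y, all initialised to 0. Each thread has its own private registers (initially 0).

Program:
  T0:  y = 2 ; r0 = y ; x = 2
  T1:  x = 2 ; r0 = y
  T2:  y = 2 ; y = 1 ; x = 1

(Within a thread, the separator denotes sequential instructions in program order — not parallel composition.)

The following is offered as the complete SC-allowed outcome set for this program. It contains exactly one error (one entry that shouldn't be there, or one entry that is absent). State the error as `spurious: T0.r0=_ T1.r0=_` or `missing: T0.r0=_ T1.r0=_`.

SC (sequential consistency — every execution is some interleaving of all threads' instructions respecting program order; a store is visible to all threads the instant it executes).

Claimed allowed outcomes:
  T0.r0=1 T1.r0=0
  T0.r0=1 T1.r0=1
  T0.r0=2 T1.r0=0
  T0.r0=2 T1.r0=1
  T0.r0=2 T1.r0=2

missing: T0.r0=1 T1.r0=2

outcome vector order: (T0.r0,T1.r0)
under SC → 1/0; 1/1; 1/2; 2/0; 2/1; 2/2
SC∖claimed = {1/2}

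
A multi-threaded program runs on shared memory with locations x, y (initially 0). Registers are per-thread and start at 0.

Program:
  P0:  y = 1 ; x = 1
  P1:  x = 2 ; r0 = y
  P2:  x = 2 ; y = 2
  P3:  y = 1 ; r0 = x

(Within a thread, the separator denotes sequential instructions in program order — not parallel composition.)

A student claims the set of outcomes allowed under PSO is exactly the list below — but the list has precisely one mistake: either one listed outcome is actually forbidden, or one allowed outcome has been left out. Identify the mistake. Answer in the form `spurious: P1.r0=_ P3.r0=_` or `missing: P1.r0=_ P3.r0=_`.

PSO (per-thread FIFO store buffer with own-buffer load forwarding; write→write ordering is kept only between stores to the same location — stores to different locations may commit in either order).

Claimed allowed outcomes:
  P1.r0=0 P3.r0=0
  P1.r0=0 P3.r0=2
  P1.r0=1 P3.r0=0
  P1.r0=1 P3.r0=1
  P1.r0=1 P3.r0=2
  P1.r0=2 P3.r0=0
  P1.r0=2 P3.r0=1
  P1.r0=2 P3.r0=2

missing: P1.r0=0 P3.r0=1

outcome vector order: (P1.r0,P3.r0)
[PSO] allowed = {<0 0>; <0 1>; <0 2>; <1 0>; <1 1>; <1 2>; <2 0>; <2 1>; <2 2>}
PSO∖claimed = {<0 1>}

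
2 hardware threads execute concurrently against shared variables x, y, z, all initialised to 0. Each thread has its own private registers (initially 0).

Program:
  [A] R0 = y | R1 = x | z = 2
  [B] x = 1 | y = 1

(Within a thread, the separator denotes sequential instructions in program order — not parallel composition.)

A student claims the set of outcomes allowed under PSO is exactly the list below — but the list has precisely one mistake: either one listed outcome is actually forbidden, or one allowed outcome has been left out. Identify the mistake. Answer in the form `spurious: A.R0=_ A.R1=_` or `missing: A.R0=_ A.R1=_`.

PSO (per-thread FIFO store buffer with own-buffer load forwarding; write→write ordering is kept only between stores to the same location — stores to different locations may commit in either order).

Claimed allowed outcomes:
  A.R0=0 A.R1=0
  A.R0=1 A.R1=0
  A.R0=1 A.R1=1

missing: A.R0=0 A.R1=1

outcome vector order: (A.R0,A.R1)
PSO: 4 outcomes — {<0 0> <0 1> <1 0> <1 1>}
PSO∖claimed = {<0 1>}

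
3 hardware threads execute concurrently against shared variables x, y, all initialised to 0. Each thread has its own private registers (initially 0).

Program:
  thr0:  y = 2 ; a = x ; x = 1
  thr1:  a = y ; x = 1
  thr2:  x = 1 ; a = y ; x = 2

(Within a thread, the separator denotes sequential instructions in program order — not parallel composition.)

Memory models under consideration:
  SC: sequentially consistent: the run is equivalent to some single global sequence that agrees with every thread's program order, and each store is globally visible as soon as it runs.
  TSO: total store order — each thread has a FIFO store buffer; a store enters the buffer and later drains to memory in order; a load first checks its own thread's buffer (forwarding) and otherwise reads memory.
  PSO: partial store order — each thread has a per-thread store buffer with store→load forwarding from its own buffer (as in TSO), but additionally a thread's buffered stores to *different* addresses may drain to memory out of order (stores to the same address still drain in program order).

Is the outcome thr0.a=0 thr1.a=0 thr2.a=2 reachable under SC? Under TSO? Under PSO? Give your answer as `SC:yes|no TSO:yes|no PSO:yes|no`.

outcome vector order: (thr0.a,thr1.a,thr2.a)
under SC → <0 0 2> <0 2 2> <1 0 0> <1 0 2> <1 2 0> <1 2 2> <2 0 0> <2 0 2> <2 2 0> <2 2 2>
under TSO → <0 0 0> <0 0 2> <0 2 0> <0 2 2> <1 0 0> <1 0 2> <1 2 0> <1 2 2> <2 0 0> <2 0 2> <2 2 0> <2 2 2>
under PSO → <0 0 0> <0 0 2> <0 2 0> <0 2 2> <1 0 0> <1 0 2> <1 2 0> <1 2 2> <2 0 0> <2 0 2> <2 2 0> <2 2 2>
target <0 0 2> ∈ {SC,TSO,PSO}

SC:yes TSO:yes PSO:yes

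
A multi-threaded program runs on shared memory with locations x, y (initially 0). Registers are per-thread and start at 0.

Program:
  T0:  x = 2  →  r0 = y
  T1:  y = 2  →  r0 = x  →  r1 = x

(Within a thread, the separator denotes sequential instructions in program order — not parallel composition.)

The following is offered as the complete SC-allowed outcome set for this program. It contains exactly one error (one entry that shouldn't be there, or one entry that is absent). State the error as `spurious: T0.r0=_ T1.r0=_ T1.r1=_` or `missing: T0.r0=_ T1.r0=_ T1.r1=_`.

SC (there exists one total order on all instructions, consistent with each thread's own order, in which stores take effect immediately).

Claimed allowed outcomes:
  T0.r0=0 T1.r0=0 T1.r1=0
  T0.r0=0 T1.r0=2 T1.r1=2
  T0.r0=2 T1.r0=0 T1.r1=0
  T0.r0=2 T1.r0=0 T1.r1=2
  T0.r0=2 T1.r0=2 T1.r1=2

outcome vector order: (T0.r0,T1.r0,T1.r1)
[SC] allowed = {0/2/2, 2/0/0, 2/0/2, 2/2/2}
claimed∖SC = {0/0/0}

spurious: T0.r0=0 T1.r0=0 T1.r1=0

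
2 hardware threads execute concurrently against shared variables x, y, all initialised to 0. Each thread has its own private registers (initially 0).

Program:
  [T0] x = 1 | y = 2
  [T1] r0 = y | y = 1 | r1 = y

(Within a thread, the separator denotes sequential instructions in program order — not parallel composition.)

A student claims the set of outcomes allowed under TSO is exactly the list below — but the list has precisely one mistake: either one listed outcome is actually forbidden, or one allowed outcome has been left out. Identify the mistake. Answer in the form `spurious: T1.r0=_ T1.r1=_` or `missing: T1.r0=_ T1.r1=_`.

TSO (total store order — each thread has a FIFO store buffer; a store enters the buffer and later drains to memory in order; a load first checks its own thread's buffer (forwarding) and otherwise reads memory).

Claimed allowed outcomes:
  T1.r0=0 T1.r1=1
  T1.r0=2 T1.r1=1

outcome vector order: (T1.r0,T1.r1)
[TSO] allowed = {<0 1> <0 2> <2 1>}
TSO∖claimed = {<0 2>}

missing: T1.r0=0 T1.r1=2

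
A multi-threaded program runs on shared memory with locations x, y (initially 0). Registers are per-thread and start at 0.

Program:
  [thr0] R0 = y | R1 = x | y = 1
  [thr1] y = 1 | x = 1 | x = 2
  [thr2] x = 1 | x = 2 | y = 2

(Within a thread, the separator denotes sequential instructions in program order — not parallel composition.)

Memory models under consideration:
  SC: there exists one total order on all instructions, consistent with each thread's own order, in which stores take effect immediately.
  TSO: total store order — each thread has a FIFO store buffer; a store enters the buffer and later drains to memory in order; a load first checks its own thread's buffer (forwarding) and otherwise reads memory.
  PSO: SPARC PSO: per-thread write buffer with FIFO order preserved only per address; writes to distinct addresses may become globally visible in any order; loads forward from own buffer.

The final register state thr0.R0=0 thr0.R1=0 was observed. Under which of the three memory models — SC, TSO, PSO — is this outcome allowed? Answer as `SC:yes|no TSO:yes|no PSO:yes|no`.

SC:yes TSO:yes PSO:yes

outcome vector order: (thr0.R0,thr0.R1)
[SC] allowed = {<0 0> <0 1> <0 2> <1 0> <1 1> <1 2> <2 1> <2 2>}
[TSO] allowed = {<0 0> <0 1> <0 2> <1 0> <1 1> <1 2> <2 1> <2 2>}
[PSO] allowed = {<0 0> <0 1> <0 2> <1 0> <1 1> <1 2> <2 0> <2 1> <2 2>}
target <0 0> ∈ {SC,TSO,PSO}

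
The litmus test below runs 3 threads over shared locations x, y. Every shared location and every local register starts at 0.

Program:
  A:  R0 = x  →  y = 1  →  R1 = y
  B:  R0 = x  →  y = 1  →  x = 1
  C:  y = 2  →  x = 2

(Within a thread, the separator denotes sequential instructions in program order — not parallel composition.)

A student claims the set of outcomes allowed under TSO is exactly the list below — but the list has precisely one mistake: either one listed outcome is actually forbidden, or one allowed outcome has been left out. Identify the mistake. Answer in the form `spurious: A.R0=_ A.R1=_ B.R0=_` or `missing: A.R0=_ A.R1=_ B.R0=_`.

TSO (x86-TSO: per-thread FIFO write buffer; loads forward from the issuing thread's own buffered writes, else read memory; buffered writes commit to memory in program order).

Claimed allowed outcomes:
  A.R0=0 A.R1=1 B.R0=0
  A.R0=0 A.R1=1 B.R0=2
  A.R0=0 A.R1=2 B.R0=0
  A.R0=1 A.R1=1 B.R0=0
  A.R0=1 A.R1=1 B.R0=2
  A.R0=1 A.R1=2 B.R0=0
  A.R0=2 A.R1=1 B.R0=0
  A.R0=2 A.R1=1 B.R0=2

missing: A.R0=0 A.R1=2 B.R0=2

outcome vector order: (A.R0,A.R1,B.R0)
TSO: 9 outcomes — {010, 012, 020, 022, 110, 112, 120, 210, 212}
TSO∖claimed = {022}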